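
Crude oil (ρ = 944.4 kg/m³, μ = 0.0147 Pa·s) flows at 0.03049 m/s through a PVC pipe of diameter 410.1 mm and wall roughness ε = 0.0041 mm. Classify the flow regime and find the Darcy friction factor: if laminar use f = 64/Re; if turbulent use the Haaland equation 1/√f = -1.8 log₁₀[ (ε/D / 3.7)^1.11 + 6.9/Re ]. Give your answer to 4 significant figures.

f ≈ 0.07967

Re = ρVD/μ = 944.4·0.03049·0.4101/0.0147 = 803.3.
Re < 2300 → laminar, so f = 64/Re = 0.07967 (roughness is irrelevant in laminar flow).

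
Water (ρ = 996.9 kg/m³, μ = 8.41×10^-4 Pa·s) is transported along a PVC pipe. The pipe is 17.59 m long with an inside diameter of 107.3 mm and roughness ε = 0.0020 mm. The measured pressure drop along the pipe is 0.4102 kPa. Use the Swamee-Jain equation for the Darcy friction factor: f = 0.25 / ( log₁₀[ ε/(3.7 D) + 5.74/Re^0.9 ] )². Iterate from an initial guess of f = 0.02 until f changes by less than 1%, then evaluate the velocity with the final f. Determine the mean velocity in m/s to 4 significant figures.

V ≈ 0.5044 m/s

Rearranging Darcy-Weisbach: V = √(2·ΔP·D/(f·L·ρ)). With ε/D = 2e-06/0.1073 = 1.86e-05, iterate starting from f = 0.02:
  f = 0.02 → V = √(2·410.2·0.1073/(0.02·17.59·996.9)) = 0.501 m/s; Re = ρVD/μ = 6.372e+04; f → 0.01976
  f = 0.01976 → V = 0.504 m/s; Re = 6.411e+04; f → 0.01973
Converged (Δf/f < 1%). With the final f = 0.01973: V = √(2·410.2·0.1073/(0.01973·17.59·996.9)) = 0.5044 m/s.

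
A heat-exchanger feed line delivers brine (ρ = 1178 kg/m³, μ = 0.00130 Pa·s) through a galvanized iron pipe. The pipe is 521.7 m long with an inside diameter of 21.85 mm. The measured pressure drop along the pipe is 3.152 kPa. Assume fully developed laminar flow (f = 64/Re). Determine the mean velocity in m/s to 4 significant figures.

V ≈ 0.06934 m/s

For laminar flow, f = 64/Re with Re = ρVD/μ, so Darcy-Weisbach reduces to ΔP = 32μLV/D². Solving for V: V = ΔP·D²/(32μL) = 3152·(0.02185)²/(32·0.0013·521.7) = 0.06934 m/s.
Check: Re = ρVD/μ = 1178·0.06934·0.02185/0.0013 = 1373 < 2300, so the laminar assumption holds.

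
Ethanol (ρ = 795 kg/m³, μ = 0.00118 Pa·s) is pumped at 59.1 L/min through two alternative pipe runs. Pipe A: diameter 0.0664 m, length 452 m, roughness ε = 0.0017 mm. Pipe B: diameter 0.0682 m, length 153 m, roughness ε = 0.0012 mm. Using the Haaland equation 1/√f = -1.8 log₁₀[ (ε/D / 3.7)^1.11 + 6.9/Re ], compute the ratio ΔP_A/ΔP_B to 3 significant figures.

Pipe A: V = Q/A = 0.000985/0.003463 = 0.2845 m/s; Re = 1.273e+04; ε/D = 2.56e-05; Haaland → f = 0.02896; ΔP_A = f(L/D)(ρV²/2) = 6342 Pa.
Pipe B: V = Q/A = 0.000985/0.003653 = 0.2696 m/s; Re = 1.239e+04; ε/D = 1.76e-05; Haaland → f = 0.02916; ΔP_B = f(L/D)(ρV²/2) = 1891 Pa.
ΔP_A/ΔP_B = 6342/1891 = 3.35.

ΔP_A/ΔP_B ≈ 3.35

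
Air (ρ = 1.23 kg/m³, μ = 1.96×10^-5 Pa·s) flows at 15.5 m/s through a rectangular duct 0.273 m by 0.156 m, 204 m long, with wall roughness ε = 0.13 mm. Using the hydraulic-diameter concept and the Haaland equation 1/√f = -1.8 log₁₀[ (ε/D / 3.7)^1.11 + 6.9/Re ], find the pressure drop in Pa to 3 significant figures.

Hydraulic diameter D_h = 4A/P = 4·(0.273·0.156)/(2·(0.273+0.156)) = 0.1704/0.858 = 0.1985 m.
Re = ρVD_h/μ = 1.23·15.5·0.1985/1.96e-05 = 1.931e+05.
ε/D_h = 0.00013/0.1985 = 0.000655; Haaland gives 1/√f = -1.8 log₁₀[6.84e-05+3.57e-05] = 7.168, so f = 0.01946.
ΔP = f(L/D_h)(ρV²/2) = 0.01946·204/0.1985·147.8 = 2954 Pa.

ΔP ≈ 2950 Pa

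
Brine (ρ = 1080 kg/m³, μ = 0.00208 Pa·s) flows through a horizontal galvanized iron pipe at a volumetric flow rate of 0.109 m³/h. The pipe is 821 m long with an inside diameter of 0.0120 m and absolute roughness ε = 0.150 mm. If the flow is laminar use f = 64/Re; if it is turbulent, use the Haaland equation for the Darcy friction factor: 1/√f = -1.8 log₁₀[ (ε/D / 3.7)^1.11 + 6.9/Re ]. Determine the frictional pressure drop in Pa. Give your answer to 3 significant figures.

Q = 0.109 m³/h = 0.109/3600 = 3.028e-05 m³/s.
Cross-sectional area A = πD²/4 = π(0.012)²/4 = 0.0001131 m²; mean velocity V = Q/A = 3.028e-05/0.0001131 = 0.2677 m/s.
Reynolds number Re = ρVD/μ = 1080 · 0.2677 · 0.012 / 0.00208 = 1668.
Re < 2300 → laminar flow, so f = 64/Re = 64/1668 = 0.03837 (the turbulent correlation is not needed).
Darcy-Weisbach: ΔP = f(L/D)(ρV²/2) = 0.03837·(821/0.012)·(1080·0.2677²/2) = 0.03837·6.842e+04·38.7 = 1.016e+05 Pa.

ΔP ≈ 102000 Pa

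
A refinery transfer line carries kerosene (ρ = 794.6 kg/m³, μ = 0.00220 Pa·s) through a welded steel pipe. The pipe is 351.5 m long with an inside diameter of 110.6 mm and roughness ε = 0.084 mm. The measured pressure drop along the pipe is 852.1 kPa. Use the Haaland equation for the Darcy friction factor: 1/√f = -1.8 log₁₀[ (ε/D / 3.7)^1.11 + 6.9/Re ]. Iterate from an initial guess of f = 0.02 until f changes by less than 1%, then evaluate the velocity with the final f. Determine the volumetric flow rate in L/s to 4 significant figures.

Q ≈ 56.23 L/s

Rearranging Darcy-Weisbach: V = √(2·ΔP·D/(f·L·ρ)). With ε/D = 8.4e-05/0.1106 = 0.000759, iterate starting from f = 0.02:
  f = 0.02 → V = √(2·8.521e+05·0.1106/(0.02·351.5·794.6)) = 5.809 m/s; Re = ρVD/μ = 2.32e+05; f → 0.01971
  f = 0.01971 → V = 5.851 m/s; Re = 2.337e+05; f → 0.0197
Converged (Δf/f < 1%). With the final f = 0.0197: V = √(2·8.521e+05·0.1106/(0.0197·351.5·794.6)) = 5.852 m/s.
Q = V·A = 5.852·(π/4·0.1106²) = 0.05623 m³/s = 56.23 L/s.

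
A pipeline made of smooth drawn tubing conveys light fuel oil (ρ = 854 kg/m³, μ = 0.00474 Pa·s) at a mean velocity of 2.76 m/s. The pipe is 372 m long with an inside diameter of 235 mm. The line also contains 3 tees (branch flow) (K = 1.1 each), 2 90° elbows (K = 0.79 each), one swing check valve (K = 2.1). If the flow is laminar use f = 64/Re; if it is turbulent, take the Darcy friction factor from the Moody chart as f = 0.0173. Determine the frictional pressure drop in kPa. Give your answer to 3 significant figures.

Reynolds number Re = ρVD/μ = 854 · 2.76 · 0.235 / 0.00474 = 1.169e+05.
Re > 4000 → turbulent; use the Moody-chart value f = 0.0173.
Total minor-loss coefficient ΣK = 3·1.1 + 2·0.79 + 1·2.1 = 6.98.
ΔP = [f·L/D + ΣK]·(ρV²/2) = [0.0173·372/0.235 + 6.98]·(854·2.76²/2) = [27.39 + 6.98]·3253 = 1.118e+05 Pa.
ΔP = 1.118e+05 Pa = 112 kPa.

ΔP ≈ 112 kPa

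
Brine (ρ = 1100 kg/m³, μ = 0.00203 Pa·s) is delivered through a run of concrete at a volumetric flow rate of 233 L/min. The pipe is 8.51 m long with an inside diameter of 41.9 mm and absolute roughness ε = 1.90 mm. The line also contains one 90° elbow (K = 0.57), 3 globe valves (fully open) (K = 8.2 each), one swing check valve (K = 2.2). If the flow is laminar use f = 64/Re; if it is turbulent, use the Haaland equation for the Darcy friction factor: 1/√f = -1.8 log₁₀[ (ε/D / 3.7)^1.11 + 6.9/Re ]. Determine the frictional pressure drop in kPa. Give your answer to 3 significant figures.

ΔP ≈ 180 kPa

Q = 233 L/min = 233/60000 = 0.003883 m³/s.
Cross-sectional area A = πD²/4 = π(0.0419)²/4 = 0.001379 m²; mean velocity V = Q/A = 0.003883/0.001379 = 2.816 m/s.
Reynolds number Re = ρVD/μ = 1100 · 2.816 · 0.0419 / 0.00203 = 6.394e+04.
Re > 4000 → turbulent. Relative roughness ε/D = 0.0019/0.0419 = 0.0453. Haaland: 1/√f = -1.8 log₁₀[(0.0453/3.7)^1.11 + 6.9/6.394e+04] = -1.8 log₁₀[0.00755 + 0.000108] = 3.808, so f = 0.06895.
Total minor-loss coefficient ΣK = 1·0.57 + 3·8.2 + 1·2.2 = 27.4.
ΔP = [f·L/D + ΣK]·(ρV²/2) = [0.06895·8.51/0.0419 + 27.4]·(1100·2.816²/2) = [14 + 27.4]·4363 = 1.805e+05 Pa.
ΔP = 1.805e+05 Pa = 180 kPa.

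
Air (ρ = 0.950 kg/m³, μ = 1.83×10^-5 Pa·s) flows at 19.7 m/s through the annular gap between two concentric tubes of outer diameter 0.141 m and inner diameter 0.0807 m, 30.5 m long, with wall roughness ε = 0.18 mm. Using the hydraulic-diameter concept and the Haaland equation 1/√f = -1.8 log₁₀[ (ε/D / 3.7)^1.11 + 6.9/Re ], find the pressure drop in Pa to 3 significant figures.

Hydraulic diameter D_h = 4A/P = D_o - D_i = 0.141 - 0.0807 = 0.0603 m.
Re = ρVD_h/μ = 0.95·19.7·0.0603/1.83e-05 = 6.167e+04.
ε/D_h = 0.00018/0.0603 = 0.00299; Haaland gives 1/√f = -1.8 log₁₀[0.000369+0.000112] = 5.973, so f = 0.02803.
ΔP = f(L/D_h)(ρV²/2) = 0.02803·30.5/0.0603·184.3 = 2613 Pa.

ΔP ≈ 2610 Pa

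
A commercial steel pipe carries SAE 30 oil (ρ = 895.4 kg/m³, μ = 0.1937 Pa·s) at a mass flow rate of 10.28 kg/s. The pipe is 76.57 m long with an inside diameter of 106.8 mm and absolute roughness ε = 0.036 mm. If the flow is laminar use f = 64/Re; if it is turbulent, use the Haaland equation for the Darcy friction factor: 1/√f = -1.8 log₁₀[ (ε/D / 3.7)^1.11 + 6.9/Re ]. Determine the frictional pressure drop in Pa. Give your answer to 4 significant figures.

A = πD²/4 = π(0.1068)²/4 = 0.008958 m²; mean velocity V = ṁ/(ρA) = 10.28/(895.4 · 0.008958) = 1.282 m/s.
Reynolds number Re = ρVD/μ = 895.4 · 1.282 · 0.1068 / 0.194 = 632.7.
Re < 2300 → laminar flow, so f = 64/Re = 64/632.7 = 0.1012 (the turbulent correlation is not needed).
Darcy-Weisbach: ΔP = f(L/D)(ρV²/2) = 0.1012·(76.57/0.1068)·(895.4·1.282²/2) = 0.1012·716.9·735.3 = 5.333e+04 Pa.

ΔP ≈ 53330 Pa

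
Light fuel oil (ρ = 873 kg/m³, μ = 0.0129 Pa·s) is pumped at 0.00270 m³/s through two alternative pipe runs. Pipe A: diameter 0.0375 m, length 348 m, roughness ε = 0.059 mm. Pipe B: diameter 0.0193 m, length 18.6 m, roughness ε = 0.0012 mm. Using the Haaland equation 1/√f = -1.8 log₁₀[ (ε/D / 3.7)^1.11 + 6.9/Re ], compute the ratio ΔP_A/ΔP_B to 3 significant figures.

Pipe A: V = Q/A = 0.0027/0.001104 = 2.445 m/s; Re = 6204; ε/D = 0.00157; Haaland → f = 0.037; ΔP_A = f(L/D)(ρV²/2) = 8.956e+05 Pa.
Pipe B: V = Q/A = 0.0027/0.0002926 = 9.229 m/s; Re = 1.205e+04; ε/D = 6.22e-05; Haaland → f = 0.02943; ΔP_B = f(L/D)(ρV²/2) = 1.054e+06 Pa.
ΔP_A/ΔP_B = 8.956e+05/1.054e+06 = 0.849.

ΔP_A/ΔP_B ≈ 0.849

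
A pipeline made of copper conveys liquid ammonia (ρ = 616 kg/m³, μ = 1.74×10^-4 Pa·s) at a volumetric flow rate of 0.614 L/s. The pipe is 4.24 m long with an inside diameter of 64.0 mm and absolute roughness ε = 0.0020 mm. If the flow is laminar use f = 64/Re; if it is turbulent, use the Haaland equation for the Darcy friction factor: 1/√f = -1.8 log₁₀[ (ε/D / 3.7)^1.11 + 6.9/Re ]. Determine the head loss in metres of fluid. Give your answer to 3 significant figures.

Q = 0.614 L/s = 0.614/1000 = 0.000614 m³/s.
Cross-sectional area A = πD²/4 = π(0.064)²/4 = 0.003217 m²; mean velocity V = Q/A = 0.000614/0.003217 = 0.1909 m/s.
Reynolds number Re = ρVD/μ = 616 · 0.1909 · 0.064 / 0.000174 = 4.324e+04.
Re > 4000 → turbulent. Relative roughness ε/D = 2e-06/0.064 = 3.13e-05. Haaland: 1/√f = -1.8 log₁₀[(3.13e-05/3.7)^1.11 + 6.9/4.324e+04] = -1.8 log₁₀[2.34e-06 + 0.00016] = 6.823, so f = 0.02148.
Darcy-Weisbach: ΔP = f(L/D)(ρV²/2) = 0.02148·(4.24/0.064)·(616·0.1909²/2) = 0.02148·66.25·11.22 = 15.97 Pa.
Head loss h_f = ΔP/(ρg) = 15.97/(616·9.81) = 0.00264 m.

h_f ≈ 0.00264 m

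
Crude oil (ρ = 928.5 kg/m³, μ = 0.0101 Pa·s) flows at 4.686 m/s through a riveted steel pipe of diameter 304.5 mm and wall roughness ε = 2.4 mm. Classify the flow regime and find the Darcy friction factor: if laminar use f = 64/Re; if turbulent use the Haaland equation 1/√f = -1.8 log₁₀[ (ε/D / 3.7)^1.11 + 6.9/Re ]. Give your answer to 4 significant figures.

Re = ρVD/μ = 928.5·4.686·0.3045/0.0101 = 1.312e+05.
Re > 4000 → turbulent. ε/D = 0.0024/0.3045 = 0.00788; Haaland: 1/√f = -1.8 log₁₀[0.00108 + 5.26e-05] = 5.301, so f = 0.03559.

f ≈ 0.03559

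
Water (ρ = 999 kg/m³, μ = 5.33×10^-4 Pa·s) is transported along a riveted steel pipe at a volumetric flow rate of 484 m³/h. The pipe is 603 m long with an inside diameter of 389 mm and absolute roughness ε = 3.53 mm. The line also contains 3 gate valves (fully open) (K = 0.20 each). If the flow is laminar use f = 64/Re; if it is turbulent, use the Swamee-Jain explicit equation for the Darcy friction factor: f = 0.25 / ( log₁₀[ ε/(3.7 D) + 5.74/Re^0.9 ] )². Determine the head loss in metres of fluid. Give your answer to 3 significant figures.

Q = 484 m³/h = 484/3600 = 0.1344 m³/s.
Cross-sectional area A = πD²/4 = π(0.389)²/4 = 0.1188 m²; mean velocity V = Q/A = 0.1344/0.1188 = 1.131 m/s.
Reynolds number Re = ρVD/μ = 999 · 1.131 · 0.389 / 0.000533 = 8.248e+05.
Re > 4000 → turbulent. Relative roughness ε/D = 0.00353/0.389 = 0.00907. Swamee-Jain: f = 0.25/(log₁₀[0.00907/3.7 + 5.74/8.248e+05^0.9])² = 0.25/(log₁₀[0.00245 + 2.72e-05])² = 0.25/(-2.606)² = 0.03682.
Total minor-loss coefficient ΣK = 3·0.2 = 0.6.
ΔP = [f·L/D + ΣK]·(ρV²/2) = [0.03682·603/0.389 + 0.6]·(999·1.131²/2) = [57.08 + 0.6]·639.2 = 3.687e+04 Pa.
Head loss h_f = ΔP/(ρg) = 3.687e+04/(999·9.81) = 3.76 m.

h_f ≈ 3.76 m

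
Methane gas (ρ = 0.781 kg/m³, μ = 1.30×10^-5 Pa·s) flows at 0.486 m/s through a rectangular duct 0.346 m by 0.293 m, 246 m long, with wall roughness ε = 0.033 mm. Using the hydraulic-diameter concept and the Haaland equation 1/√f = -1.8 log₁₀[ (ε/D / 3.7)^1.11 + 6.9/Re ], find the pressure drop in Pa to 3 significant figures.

Hydraulic diameter D_h = 4A/P = 4·(0.346·0.293)/(2·(0.346+0.293)) = 0.4055/1.278 = 0.3173 m.
Re = ρVD_h/μ = 0.781·0.486·0.3173/1.3e-05 = 9264.
ε/D_h = 3.3e-05/0.3173 = 0.000104; Haaland gives 1/√f = -1.8 log₁₀[8.88e-06+0.000745] = 5.621, so f = 0.03165.
ΔP = f(L/D_h)(ρV²/2) = 0.03165·246/0.3173·0.09223 = 2.263 Pa.

ΔP ≈ 2.26 Pa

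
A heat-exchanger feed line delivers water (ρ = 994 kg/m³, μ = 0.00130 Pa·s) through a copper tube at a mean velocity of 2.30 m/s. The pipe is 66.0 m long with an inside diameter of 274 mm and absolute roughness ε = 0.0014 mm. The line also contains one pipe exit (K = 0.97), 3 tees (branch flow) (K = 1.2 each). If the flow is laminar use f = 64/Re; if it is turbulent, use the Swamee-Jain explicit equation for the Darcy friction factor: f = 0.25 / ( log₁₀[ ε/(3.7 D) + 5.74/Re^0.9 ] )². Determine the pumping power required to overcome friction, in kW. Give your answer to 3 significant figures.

P ≈ 2.77 kW

Reynolds number Re = ρVD/μ = 994 · 2.3 · 0.274 / 0.0013 = 4.819e+05.
Re > 4000 → turbulent. Relative roughness ε/D = 1.4e-06/0.274 = 5.11e-06. Swamee-Jain: f = 0.25/(log₁₀[5.11e-06/3.7 + 5.74/4.819e+05^0.9])² = 0.25/(log₁₀[1.38e-06 + 4.41e-05])² = 0.25/(-4.342)² = 0.01326.
Total minor-loss coefficient ΣK = 1·0.97 + 3·1.2 = 4.57.
ΔP = [f·L/D + ΣK]·(ρV²/2) = [0.01326·66/0.274 + 4.57]·(994·2.3²/2) = [3.194 + 4.57]·2629 = 2.041e+04 Pa.
Q = V·A = 2.3·0.05896 = 0.1356 m³/s.
Pumping power P = QΔP = 0.1356·2.041e+04 = 2768 W = 2.77 kW.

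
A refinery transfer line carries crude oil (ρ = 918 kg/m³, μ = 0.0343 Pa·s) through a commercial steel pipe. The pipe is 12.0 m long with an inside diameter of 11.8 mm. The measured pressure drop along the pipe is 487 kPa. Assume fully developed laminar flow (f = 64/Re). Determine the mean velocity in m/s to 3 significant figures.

For laminar flow, f = 64/Re with Re = ρVD/μ, so Darcy-Weisbach reduces to ΔP = 32μLV/D². Solving for V: V = ΔP·D²/(32μL) = 4.87e+05·(0.0118)²/(32·0.0343·12) = 5.148 m/s.
Check: Re = ρVD/μ = 918·5.148·0.0118/0.0343 = 1626 < 2300, so the laminar assumption holds.

V ≈ 5.15 m/s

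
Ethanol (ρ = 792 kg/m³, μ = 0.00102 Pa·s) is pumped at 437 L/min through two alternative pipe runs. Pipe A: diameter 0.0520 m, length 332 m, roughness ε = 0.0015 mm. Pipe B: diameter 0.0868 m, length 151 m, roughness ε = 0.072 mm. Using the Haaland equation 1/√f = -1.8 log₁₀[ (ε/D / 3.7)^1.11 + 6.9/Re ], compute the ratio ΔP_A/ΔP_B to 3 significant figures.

ΔP_A/ΔP_B ≈ 22.0

Pipe A: V = Q/A = 0.007283/0.002124 = 3.43 m/s; Re = 1.385e+05; ε/D = 2.88e-05; Haaland → f = 0.01682; ΔP_A = f(L/D)(ρV²/2) = 5e+05 Pa.
Pipe B: V = Q/A = 0.007283/0.005917 = 1.231 m/s; Re = 8.296e+04; ε/D = 0.000829; Haaland → f = 0.02178; ΔP_B = f(L/D)(ρV²/2) = 2.273e+04 Pa.
ΔP_A/ΔP_B = 5e+05/2.273e+04 = 22.0.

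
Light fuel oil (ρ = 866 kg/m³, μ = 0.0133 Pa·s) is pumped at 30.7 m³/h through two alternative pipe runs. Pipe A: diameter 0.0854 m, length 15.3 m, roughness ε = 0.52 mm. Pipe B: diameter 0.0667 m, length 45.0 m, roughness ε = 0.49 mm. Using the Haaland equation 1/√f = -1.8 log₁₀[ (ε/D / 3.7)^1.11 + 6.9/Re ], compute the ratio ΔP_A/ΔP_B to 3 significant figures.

Pipe A: V = Q/A = 0.008528/0.005728 = 1.489 m/s; Re = 8279; ε/D = 0.00609; Haaland → f = 0.03984; ΔP_A = f(L/D)(ρV²/2) = 6850 Pa.
Pipe B: V = Q/A = 0.008528/0.003494 = 2.441 m/s; Re = 1.06e+04; ε/D = 0.00735; Haaland → f = 0.03988; ΔP_B = f(L/D)(ρV²/2) = 6.94e+04 Pa.
ΔP_A/ΔP_B = 6850/6.94e+04 = 0.0987.

ΔP_A/ΔP_B ≈ 0.0987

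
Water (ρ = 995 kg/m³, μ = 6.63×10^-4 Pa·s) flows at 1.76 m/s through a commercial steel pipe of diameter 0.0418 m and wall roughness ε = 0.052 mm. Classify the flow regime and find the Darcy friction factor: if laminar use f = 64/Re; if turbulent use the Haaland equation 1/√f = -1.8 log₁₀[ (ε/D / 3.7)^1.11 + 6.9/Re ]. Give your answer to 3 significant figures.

Re = ρVD/μ = 995·1.76·0.0418/0.000663 = 1.104e+05.
Re > 4000 → turbulent. ε/D = 5.2e-05/0.0418 = 0.00124; Haaland: 1/√f = -1.8 log₁₀[0.000139 + 6.25e-05] = 6.65, so f = 0.02261.

f ≈ 0.0226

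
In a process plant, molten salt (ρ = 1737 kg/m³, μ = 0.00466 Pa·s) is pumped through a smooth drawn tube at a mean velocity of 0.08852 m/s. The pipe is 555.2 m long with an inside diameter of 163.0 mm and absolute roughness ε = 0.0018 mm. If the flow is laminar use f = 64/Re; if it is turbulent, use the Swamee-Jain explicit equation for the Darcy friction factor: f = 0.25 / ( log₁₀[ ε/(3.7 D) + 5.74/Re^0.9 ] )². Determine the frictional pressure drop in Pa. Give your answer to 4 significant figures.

ΔP ≈ 858.5 Pa

Reynolds number Re = ρVD/μ = 1737 · 0.08852 · 0.163 / 0.00466 = 5378.
Re > 4000 → turbulent. Relative roughness ε/D = 1.8e-06/0.163 = 1.1e-05. Swamee-Jain: f = 0.25/(log₁₀[1.1e-05/3.7 + 5.74/5378^0.9])² = 0.25/(log₁₀[2.98e-06 + 0.00252])² = 0.25/(-2.598)² = 0.03703.
Darcy-Weisbach: ΔP = f(L/D)(ρV²/2) = 0.03703·(555.2/0.163)·(1737·0.08852²/2) = 0.03703·3406·6.805 = 858.5 Pa.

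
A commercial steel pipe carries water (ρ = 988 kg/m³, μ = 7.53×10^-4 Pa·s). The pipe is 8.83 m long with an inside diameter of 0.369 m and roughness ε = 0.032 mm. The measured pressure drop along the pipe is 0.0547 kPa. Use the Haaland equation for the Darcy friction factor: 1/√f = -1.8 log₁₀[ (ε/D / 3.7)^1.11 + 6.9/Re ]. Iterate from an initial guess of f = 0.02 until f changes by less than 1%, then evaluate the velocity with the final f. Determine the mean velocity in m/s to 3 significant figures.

V ≈ 0.548 m/s

Rearranging Darcy-Weisbach: V = √(2·ΔP·D/(f·L·ρ)). With ε/D = 3.2e-05/0.369 = 8.67e-05, iterate starting from f = 0.02:
  f = 0.02 → V = √(2·54.7·0.369/(0.02·8.83·988)) = 0.481 m/s; Re = ρVD/μ = 2.329e+05; f → 0.0157
  f = 0.0157 → V = 0.5428 m/s; Re = 2.628e+05; f → 0.01541
  f = 0.01541 → V = 0.5479 m/s; Re = 2.653e+05; f → 0.01539
Converged (Δf/f < 1%). With the final f = 0.01539: V = √(2·54.7·0.369/(0.01539·8.83·988)) = 0.5483 m/s.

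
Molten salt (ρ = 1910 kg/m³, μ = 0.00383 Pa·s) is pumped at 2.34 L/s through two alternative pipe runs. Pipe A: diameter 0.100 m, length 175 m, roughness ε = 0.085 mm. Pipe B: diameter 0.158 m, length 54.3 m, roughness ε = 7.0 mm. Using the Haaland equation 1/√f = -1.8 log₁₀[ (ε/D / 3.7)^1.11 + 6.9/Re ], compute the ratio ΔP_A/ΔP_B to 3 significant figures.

ΔP_A/ΔP_B ≈ 13.1

Pipe A: V = Q/A = 0.00234/0.007854 = 0.2979 m/s; Re = 1.486e+04; ε/D = 0.00085; Haaland → f = 0.02913; ΔP_A = f(L/D)(ρV²/2) = 4321 Pa.
Pipe B: V = Q/A = 0.00234/0.01961 = 0.1193 m/s; Re = 9404; ε/D = 0.0443; Haaland → f = 0.07053; ΔP_B = f(L/D)(ρV²/2) = 329.7 Pa.
ΔP_A/ΔP_B = 4321/329.7 = 13.1.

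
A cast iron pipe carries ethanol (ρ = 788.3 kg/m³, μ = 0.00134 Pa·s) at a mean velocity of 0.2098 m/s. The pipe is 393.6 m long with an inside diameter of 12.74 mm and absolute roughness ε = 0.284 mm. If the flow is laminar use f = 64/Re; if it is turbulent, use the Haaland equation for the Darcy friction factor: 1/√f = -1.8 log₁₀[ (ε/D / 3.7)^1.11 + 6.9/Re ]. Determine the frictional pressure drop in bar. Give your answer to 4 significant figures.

Reynolds number Re = ρVD/μ = 788.3 · 0.2098 · 0.01274 / 0.00134 = 1572.
Re < 2300 → laminar flow, so f = 64/Re = 64/1572 = 0.0407 (the turbulent correlation is not needed).
Darcy-Weisbach: ΔP = f(L/D)(ρV²/2) = 0.0407·(393.6/0.01274)·(788.3·0.2098²/2) = 0.0407·3.089e+04·17.35 = 2.182e+04 Pa.
ΔP = 2.182e+04 Pa = 0.2182 bar.

ΔP ≈ 0.2182 bar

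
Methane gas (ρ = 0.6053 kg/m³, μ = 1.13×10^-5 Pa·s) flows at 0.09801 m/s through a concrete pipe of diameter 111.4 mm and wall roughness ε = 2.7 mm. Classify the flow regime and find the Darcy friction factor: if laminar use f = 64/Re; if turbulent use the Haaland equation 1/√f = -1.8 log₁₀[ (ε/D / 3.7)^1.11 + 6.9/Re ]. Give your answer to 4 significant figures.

f ≈ 0.1094

Re = ρVD/μ = 0.6053·0.09801·0.1114/1.13e-05 = 584.9.
Re < 2300 → laminar, so f = 64/Re = 0.1094 (roughness is irrelevant in laminar flow).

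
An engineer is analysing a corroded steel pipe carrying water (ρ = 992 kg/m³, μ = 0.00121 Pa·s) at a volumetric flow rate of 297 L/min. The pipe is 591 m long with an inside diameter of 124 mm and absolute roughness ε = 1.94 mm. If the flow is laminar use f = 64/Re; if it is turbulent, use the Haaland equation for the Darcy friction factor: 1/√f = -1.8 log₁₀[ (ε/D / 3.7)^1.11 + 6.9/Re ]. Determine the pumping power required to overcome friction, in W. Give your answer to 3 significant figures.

P ≈ 89.4 W

Q = 297 L/min = 297/60000 = 0.00495 m³/s.
Cross-sectional area A = πD²/4 = π(0.124)²/4 = 0.01208 m²; mean velocity V = Q/A = 0.00495/0.01208 = 0.4099 m/s.
Reynolds number Re = ρVD/μ = 992 · 0.4099 · 0.124 / 0.00121 = 4.167e+04.
Re > 4000 → turbulent. Relative roughness ε/D = 0.00194/0.124 = 0.0156. Haaland: 1/√f = -1.8 log₁₀[(0.0156/3.7)^1.11 + 6.9/4.167e+04] = -1.8 log₁₀[0.00232 + 0.000166] = 4.689, so f = 0.04548.
Darcy-Weisbach: ΔP = f(L/D)(ρV²/2) = 0.04548·(591/0.124)·(992·0.4099²/2) = 0.04548·4766·83.33 = 1.807e+04 Pa.
Pumping power P = QΔP = 0.00495·1.807e+04 = 89.42 W = 89.4 W.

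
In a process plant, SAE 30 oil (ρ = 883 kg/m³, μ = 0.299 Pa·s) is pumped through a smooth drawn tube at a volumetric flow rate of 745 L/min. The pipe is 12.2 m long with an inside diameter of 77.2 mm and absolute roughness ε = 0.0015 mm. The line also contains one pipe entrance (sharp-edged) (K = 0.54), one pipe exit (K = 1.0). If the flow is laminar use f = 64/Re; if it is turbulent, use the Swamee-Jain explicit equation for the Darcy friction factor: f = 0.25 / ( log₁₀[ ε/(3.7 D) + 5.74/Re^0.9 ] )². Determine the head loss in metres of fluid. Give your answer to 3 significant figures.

h_f ≈ 6.55 m

Q = 745 L/min = 745/60000 = 0.01242 m³/s.
Cross-sectional area A = πD²/4 = π(0.0772)²/4 = 0.004681 m²; mean velocity V = Q/A = 0.01242/0.004681 = 2.653 m/s.
Reynolds number Re = ρVD/μ = 883 · 2.653 · 0.0772 / 0.299 = 604.8.
Re < 2300 → laminar flow, so f = 64/Re = 64/604.8 = 0.1058 (the turbulent correlation is not needed).
Total minor-loss coefficient ΣK = 1·0.54 + 1·1 = 1.54.
ΔP = [f·L/D + ΣK]·(ρV²/2) = [0.1058·12.2/0.0772 + 1.54]·(883·2.653²/2) = [16.72 + 1.54]·3107 = 5.674e+04 Pa.
Head loss h_f = ΔP/(ρg) = 5.674e+04/(883·9.81) = 6.55 m.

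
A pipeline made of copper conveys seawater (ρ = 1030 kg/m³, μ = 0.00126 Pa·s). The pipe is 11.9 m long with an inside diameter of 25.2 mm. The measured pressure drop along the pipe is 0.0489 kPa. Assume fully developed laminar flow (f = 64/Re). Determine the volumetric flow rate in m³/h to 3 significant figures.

For laminar flow, f = 64/Re with Re = ρVD/μ, so Darcy-Weisbach reduces to ΔP = 32μLV/D². Solving for V: V = ΔP·D²/(32μL) = 48.9·(0.0252)²/(32·0.00126·11.9) = 0.06472 m/s.
Check: Re = ρVD/μ = 1030·0.06472·0.0252/0.00126 = 1333 < 2300, so the laminar assumption holds.
Q = V·A = 0.06472·(π/4·0.0252²) = 3.228e-05 m³/s = 0.116 m³/h.

Q ≈ 0.116 m³/h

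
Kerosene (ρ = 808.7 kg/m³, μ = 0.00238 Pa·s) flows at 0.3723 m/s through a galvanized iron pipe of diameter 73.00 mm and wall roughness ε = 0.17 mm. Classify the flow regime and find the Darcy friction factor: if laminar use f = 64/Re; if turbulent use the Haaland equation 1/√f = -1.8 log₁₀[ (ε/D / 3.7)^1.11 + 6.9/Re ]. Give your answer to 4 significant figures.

Re = ρVD/μ = 808.7·0.3723·0.073/0.00238 = 9235.
Re > 4000 → turbulent. ε/D = 0.00017/0.073 = 0.00233; Haaland: 1/√f = -1.8 log₁₀[0.00028 + 0.000747] = 5.379, so f = 0.03456.

f ≈ 0.03456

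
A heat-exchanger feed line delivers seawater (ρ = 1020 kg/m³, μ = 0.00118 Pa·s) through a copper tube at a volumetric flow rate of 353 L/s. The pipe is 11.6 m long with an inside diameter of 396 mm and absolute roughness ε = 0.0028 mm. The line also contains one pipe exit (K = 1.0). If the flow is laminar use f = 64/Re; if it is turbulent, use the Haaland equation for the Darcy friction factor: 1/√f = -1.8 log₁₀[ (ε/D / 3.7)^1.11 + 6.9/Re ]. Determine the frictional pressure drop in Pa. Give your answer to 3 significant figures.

ΔP ≈ 5630 Pa

Q = 353 L/s = 353/1000 = 0.353 m³/s.
Cross-sectional area A = πD²/4 = π(0.396)²/4 = 0.1232 m²; mean velocity V = Q/A = 0.353/0.1232 = 2.866 m/s.
Reynolds number Re = ρVD/μ = 1020 · 2.866 · 0.396 / 0.00118 = 9.811e+05.
Re > 4000 → turbulent. Relative roughness ε/D = 2.8e-06/0.396 = 7.07e-06. Haaland: 1/√f = -1.8 log₁₀[(7.07e-06/3.7)^1.11 + 6.9/9.811e+05] = -1.8 log₁₀[4.49e-07 + 7.03e-06] = 9.227, so f = 0.01175.
Total minor-loss coefficient ΣK = 1·1 = 1.
ΔP = [f·L/D + ΣK]·(ρV²/2) = [0.01175·11.6/0.396 + 1]·(1020·2.866²/2) = [0.3441 + 1]·4189 = 5631 Pa.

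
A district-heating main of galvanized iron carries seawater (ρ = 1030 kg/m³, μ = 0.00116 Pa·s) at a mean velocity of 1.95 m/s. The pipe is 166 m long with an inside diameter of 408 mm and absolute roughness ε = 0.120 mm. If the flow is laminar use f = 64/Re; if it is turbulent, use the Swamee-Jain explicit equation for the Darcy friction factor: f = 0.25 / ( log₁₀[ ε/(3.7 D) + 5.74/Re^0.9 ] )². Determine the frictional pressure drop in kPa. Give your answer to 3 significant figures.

Reynolds number Re = ρVD/μ = 1030 · 1.95 · 0.408 / 0.00116 = 7.064e+05.
Re > 4000 → turbulent. Relative roughness ε/D = 0.00012/0.408 = 0.000294. Swamee-Jain: f = 0.25/(log₁₀[0.000294/3.7 + 5.74/7.064e+05^0.9])² = 0.25/(log₁₀[7.95e-05 + 3.12e-05])² = 0.25/(-3.956)² = 0.01598.
Darcy-Weisbach: ΔP = f(L/D)(ρV²/2) = 0.01598·(166/0.408)·(1030·1.95²/2) = 0.01598·406.9·1958 = 1.273e+04 Pa.
ΔP = 1.273e+04 Pa = 12.7 kPa.

ΔP ≈ 12.7 kPa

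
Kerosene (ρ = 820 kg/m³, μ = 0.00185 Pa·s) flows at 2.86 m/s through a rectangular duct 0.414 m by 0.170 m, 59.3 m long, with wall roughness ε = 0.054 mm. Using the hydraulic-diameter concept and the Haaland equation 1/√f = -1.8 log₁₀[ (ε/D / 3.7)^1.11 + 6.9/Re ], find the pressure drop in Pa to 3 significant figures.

ΔP ≈ 13400 Pa

Hydraulic diameter D_h = 4A/P = 4·(0.414·0.17)/(2·(0.414+0.17)) = 0.2815/1.168 = 0.241 m.
Re = ρVD_h/μ = 820·2.86·0.241/0.00185 = 3.055e+05.
ε/D_h = 5.4e-05/0.241 = 0.000224; Haaland gives 1/√f = -1.8 log₁₀[2.08e-05+2.26e-05] = 7.853, so f = 0.01622.
ΔP = f(L/D_h)(ρV²/2) = 0.01622·59.3/0.241·3354 = 1.338e+04 Pa.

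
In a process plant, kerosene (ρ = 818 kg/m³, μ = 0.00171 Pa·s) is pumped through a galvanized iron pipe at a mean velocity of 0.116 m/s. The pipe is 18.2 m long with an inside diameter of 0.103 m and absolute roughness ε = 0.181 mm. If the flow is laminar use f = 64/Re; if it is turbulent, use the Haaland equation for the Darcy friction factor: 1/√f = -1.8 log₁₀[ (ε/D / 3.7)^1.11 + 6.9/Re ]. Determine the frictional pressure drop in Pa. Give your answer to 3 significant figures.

ΔP ≈ 36.9 Pa

Reynolds number Re = ρVD/μ = 818 · 0.116 · 0.103 / 0.00171 = 5715.
Re > 4000 → turbulent. Relative roughness ε/D = 0.000181/0.103 = 0.00176. Haaland: 1/√f = -1.8 log₁₀[(0.00176/3.7)^1.11 + 6.9/5715] = -1.8 log₁₀[0.000205 + 0.00121] = 5.13, so f = 0.03799.
Darcy-Weisbach: ΔP = f(L/D)(ρV²/2) = 0.03799·(18.2/0.103)·(818·0.116²/2) = 0.03799·176.7·5.504 = 36.95 Pa.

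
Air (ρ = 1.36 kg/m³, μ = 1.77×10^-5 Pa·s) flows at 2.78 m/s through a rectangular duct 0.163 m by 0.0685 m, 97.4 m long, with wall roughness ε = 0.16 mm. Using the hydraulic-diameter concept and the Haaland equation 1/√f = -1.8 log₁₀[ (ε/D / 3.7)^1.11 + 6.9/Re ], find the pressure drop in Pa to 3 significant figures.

Hydraulic diameter D_h = 4A/P = 4·(0.163·0.0685)/(2·(0.163+0.0685)) = 0.04466/0.463 = 0.09646 m.
Re = ρVD_h/μ = 1.36·2.78·0.09646/1.77e-05 = 2.06e+04.
ε/D_h = 0.00016/0.09646 = 0.00166; Haaland gives 1/√f = -1.8 log₁₀[0.000192+0.000335] = 5.901, so f = 0.02872.
ΔP = f(L/D_h)(ρV²/2) = 0.02872·97.4/0.09646·5.255 = 152.4 Pa.

ΔP ≈ 152 Pa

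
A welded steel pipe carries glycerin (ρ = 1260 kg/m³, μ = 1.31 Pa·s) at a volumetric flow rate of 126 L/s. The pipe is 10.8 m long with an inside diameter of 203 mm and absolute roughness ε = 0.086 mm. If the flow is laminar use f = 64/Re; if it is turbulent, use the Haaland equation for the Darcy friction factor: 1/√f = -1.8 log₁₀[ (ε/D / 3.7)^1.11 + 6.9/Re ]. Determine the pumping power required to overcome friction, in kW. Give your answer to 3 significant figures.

P ≈ 5.39 kW

Q = 126 L/s = 126/1000 = 0.126 m³/s.
Cross-sectional area A = πD²/4 = π(0.203)²/4 = 0.03237 m²; mean velocity V = Q/A = 0.126/0.03237 = 3.893 m/s.
Reynolds number Re = ρVD/μ = 1260 · 3.893 · 0.203 / 1.31 = 760.1.
Re < 2300 → laminar flow, so f = 64/Re = 64/760.1 = 0.0842 (the turbulent correlation is not needed).
Darcy-Weisbach: ΔP = f(L/D)(ρV²/2) = 0.0842·(10.8/0.203)·(1260·3.893²/2) = 0.0842·53.2·9548 = 4.277e+04 Pa.
Pumping power P = QΔP = 0.126·4.277e+04 = 5389 W = 5.39 kW.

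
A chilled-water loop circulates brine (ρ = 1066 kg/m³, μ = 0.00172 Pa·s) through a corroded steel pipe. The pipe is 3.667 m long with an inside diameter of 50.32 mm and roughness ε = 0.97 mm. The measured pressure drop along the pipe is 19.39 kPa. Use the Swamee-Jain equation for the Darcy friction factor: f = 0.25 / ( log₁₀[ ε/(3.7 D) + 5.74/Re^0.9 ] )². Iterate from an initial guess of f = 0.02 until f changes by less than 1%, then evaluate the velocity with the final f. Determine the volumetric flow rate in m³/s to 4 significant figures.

Rearranging Darcy-Weisbach: V = √(2·ΔP·D/(f·L·ρ)). With ε/D = 0.00097/0.05032 = 0.0193, iterate starting from f = 0.02:
  f = 0.02 → V = √(2·1.939e+04·0.05032/(0.02·3.667·1066)) = 4.996 m/s; Re = ρVD/μ = 1.558e+05; f → 0.04838
  f = 0.04838 → V = 3.212 m/s; Re = 1.002e+05; f → 0.04859
Converged (Δf/f < 1%). With the final f = 0.04859: V = √(2·1.939e+04·0.05032/(0.04859·3.667·1066)) = 3.205 m/s.
Q = V·A = 3.205·(π/4·0.05032²) = 0.006374 m³/s = 0.006374 m³/s.

Q ≈ 0.006374 m³/s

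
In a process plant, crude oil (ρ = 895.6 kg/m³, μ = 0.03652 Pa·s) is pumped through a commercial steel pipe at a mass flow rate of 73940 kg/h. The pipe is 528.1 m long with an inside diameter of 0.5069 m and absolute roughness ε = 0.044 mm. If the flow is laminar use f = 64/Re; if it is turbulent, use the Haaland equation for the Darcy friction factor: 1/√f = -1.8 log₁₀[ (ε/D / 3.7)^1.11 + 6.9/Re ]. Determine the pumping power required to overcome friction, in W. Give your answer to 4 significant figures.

P ≈ 6.260 W

ṁ = 73940 kg/h = 73940/3600 = 20.54 kg/s.
A = πD²/4 = π(0.5069)²/4 = 0.2018 m²; mean velocity V = ṁ/(ρA) = 20.54/(895.6 · 0.2018) = 0.1136 m/s.
Reynolds number Re = ρVD/μ = 895.6 · 0.1136 · 0.5069 / 0.0365 = 1413.
Re < 2300 → laminar flow, so f = 64/Re = 64/1413 = 0.0453 (the turbulent correlation is not needed).
Darcy-Weisbach: ΔP = f(L/D)(ρV²/2) = 0.0453·(528.1/0.5069)·(895.6·0.1136²/2) = 0.0453·1042·5.783 = 272.9 Pa.
Q = ṁ/ρ = 20.54/895.6 = 0.02293 m³/s.
Pumping power P = QΔP = 0.02293·272.9 = 6.2596 W = 6.260 W.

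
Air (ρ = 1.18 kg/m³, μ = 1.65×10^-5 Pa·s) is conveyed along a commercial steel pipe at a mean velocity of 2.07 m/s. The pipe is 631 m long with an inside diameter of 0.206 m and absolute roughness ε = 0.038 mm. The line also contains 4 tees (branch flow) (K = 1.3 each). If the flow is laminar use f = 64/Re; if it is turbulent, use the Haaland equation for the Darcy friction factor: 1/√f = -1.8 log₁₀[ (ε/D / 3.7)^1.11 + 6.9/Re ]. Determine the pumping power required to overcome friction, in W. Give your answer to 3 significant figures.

Reynolds number Re = ρVD/μ = 1.18 · 2.07 · 0.206 / 1.65e-05 = 3.05e+04.
Re > 4000 → turbulent. Relative roughness ε/D = 3.8e-05/0.206 = 0.000184. Haaland: 1/√f = -1.8 log₁₀[(0.000184/3.7)^1.11 + 6.9/3.05e+04] = -1.8 log₁₀[1.68e-05 + 0.000226] = 6.506, so f = 0.02363.
Total minor-loss coefficient ΣK = 4·1.3 = 5.2.
ΔP = [f·L/D + ΣK]·(ρV²/2) = [0.02363·631/0.206 + 5.2]·(1.18·2.07²/2) = [72.37 + 5.2]·2.528 = 196.1 Pa.
Q = V·A = 2.07·0.03333 = 0.06899 m³/s.
Pumping power P = QΔP = 0.06899·196.1 = 13.53 W = 13.5 W.

P ≈ 13.5 W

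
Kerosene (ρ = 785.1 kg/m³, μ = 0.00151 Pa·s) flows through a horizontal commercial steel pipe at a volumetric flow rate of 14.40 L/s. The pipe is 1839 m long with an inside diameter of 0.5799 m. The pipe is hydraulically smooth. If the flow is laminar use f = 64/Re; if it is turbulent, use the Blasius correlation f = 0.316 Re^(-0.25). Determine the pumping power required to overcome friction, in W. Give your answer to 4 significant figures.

P ≈ 1.487 W

Q = 14.40 L/s = 14.40/1000 = 0.0144 m³/s.
Cross-sectional area A = πD²/4 = π(0.5799)²/4 = 0.2641 m²; mean velocity V = Q/A = 0.0144/0.2641 = 0.05452 m/s.
Reynolds number Re = ρVD/μ = 785.1 · 0.05452 · 0.5799 / 0.00151 = 1.644e+04.
Re > 4000 → turbulent. Smooth-pipe (Blasius): f = 0.316 Re^(-0.25) = 0.316/(1.644e+04)^0.25 = 0.02791.
Darcy-Weisbach: ΔP = f(L/D)(ρV²/2) = 0.02791·(1839/0.5799)·(785.1·0.05452²/2) = 0.02791·3171·1.167 = 103.3 Pa.
Pumping power P = QΔP = 0.0144·103.3 = 1.4871 W = 1.487 W.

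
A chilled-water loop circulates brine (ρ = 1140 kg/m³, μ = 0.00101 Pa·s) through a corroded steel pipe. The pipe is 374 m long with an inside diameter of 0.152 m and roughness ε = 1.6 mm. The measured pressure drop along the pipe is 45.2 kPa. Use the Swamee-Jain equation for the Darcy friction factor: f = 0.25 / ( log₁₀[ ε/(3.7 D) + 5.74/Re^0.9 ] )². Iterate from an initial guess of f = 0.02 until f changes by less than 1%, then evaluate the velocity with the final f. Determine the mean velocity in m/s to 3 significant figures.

Rearranging Darcy-Weisbach: V = √(2·ΔP·D/(f·L·ρ)). With ε/D = 0.0016/0.152 = 0.0105, iterate starting from f = 0.02:
  f = 0.02 → V = √(2·4.52e+04·0.152/(0.02·374·1140)) = 1.269 m/s; Re = ρVD/μ = 2.178e+05; f → 0.03898
  f = 0.03898 → V = 0.9092 m/s; Re = 1.56e+05; f → 0.03913
Converged (Δf/f < 1%). With the final f = 0.03913: V = √(2·4.52e+04·0.152/(0.03913·374·1140)) = 0.9076 m/s.

V ≈ 0.908 m/s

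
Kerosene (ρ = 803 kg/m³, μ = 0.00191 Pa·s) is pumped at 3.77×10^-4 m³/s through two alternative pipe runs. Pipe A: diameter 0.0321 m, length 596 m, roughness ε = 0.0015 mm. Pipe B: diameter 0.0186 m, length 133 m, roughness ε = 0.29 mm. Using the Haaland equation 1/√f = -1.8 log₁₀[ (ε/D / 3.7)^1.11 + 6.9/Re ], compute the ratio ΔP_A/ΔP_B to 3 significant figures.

Pipe A: V = Q/A = 0.000377/0.0008093 = 0.4658 m/s; Re = 6287; ε/D = 4.67e-05; Haaland → f = 0.03527; ΔP_A = f(L/D)(ρV²/2) = 5.706e+04 Pa.
Pipe B: V = Q/A = 0.000377/0.0002717 = 1.387 m/s; Re = 1.085e+04; ε/D = 0.0156; Haaland → f = 0.04818; ΔP_B = f(L/D)(ρV²/2) = 2.663e+05 Pa.
ΔP_A/ΔP_B = 5.706e+04/2.663e+05 = 0.214.

ΔP_A/ΔP_B ≈ 0.214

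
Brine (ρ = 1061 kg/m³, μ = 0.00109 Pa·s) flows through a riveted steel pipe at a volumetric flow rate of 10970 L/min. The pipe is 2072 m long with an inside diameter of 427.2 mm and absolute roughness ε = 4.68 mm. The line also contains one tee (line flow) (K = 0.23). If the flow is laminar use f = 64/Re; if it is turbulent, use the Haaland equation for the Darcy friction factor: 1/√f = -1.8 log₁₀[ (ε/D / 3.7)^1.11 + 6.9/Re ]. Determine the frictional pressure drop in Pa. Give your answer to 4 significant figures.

Q = 10970 L/min = 10970/60000 = 0.1828 m³/s.
Cross-sectional area A = πD²/4 = π(0.4272)²/4 = 0.1433 m²; mean velocity V = Q/A = 0.1828/0.1433 = 1.276 m/s.
Reynolds number Re = ρVD/μ = 1061 · 1.276 · 0.4272 / 0.00109 = 5.304e+05.
Re > 4000 → turbulent. Relative roughness ε/D = 0.00468/0.4272 = 0.011. Haaland: 1/√f = -1.8 log₁₀[(0.011/3.7)^1.11 + 6.9/5.304e+05] = -1.8 log₁₀[0.00156 + 1.3e-05] = 5.046, so f = 0.03928.
Total minor-loss coefficient ΣK = 1·0.23 = 0.23.
ΔP = [f·L/D + ΣK]·(ρV²/2) = [0.03928·2072/0.4272 + 0.23]·(1061·1.276²/2) = [190.5 + 0.23]·863.2 = 1.646e+05 Pa.

ΔP ≈ 164600 Pa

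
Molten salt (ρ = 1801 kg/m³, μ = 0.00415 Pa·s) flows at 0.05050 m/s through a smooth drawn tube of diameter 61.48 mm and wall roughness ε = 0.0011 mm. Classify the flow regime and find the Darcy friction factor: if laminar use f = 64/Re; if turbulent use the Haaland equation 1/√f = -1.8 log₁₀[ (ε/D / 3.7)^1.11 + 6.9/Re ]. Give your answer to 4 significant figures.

Re = ρVD/μ = 1801·0.0505·0.06148/0.00415 = 1347.
Re < 2300 → laminar, so f = 64/Re = 0.0475 (roughness is irrelevant in laminar flow).

f ≈ 0.04750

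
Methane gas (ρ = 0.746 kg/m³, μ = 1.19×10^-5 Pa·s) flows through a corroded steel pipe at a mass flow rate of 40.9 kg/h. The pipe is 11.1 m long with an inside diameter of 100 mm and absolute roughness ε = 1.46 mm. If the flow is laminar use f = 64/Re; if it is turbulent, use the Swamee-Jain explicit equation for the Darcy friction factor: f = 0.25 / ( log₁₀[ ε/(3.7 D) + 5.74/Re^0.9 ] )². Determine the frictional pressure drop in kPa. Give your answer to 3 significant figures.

ṁ = 40.9 kg/h = 40.9/3600 = 0.01136 kg/s.
A = πD²/4 = π(0.1)²/4 = 0.007854 m²; mean velocity V = ṁ/(ρA) = 0.01136/(0.746 · 0.007854) = 1.939 m/s.
Reynolds number Re = ρVD/μ = 0.746 · 1.939 · 0.1 / 1.19e-05 = 1.216e+04.
Re > 4000 → turbulent. Relative roughness ε/D = 0.00146/0.1 = 0.0146. Swamee-Jain: f = 0.25/(log₁₀[0.0146/3.7 + 5.74/1.216e+04^0.9])² = 0.25/(log₁₀[0.00395 + 0.00121])² = 0.25/(-2.288)² = 0.04777.
Darcy-Weisbach: ΔP = f(L/D)(ρV²/2) = 0.04777·(11.1/0.1)·(0.746·1.939²/2) = 0.04777·111·1.402 = 7.436 Pa.
ΔP = 7.436 Pa = 0.00744 kPa.

ΔP ≈ 0.00744 kPa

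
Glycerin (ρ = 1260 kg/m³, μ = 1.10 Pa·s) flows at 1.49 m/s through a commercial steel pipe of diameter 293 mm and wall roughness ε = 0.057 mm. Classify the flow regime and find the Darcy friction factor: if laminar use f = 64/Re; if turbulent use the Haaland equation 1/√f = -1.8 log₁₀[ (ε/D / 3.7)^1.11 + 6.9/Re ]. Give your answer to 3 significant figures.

Re = ρVD/μ = 1260·1.49·0.293/1.1 = 500.1.
Re < 2300 → laminar, so f = 64/Re = 0.128 (roughness is irrelevant in laminar flow).

f ≈ 0.128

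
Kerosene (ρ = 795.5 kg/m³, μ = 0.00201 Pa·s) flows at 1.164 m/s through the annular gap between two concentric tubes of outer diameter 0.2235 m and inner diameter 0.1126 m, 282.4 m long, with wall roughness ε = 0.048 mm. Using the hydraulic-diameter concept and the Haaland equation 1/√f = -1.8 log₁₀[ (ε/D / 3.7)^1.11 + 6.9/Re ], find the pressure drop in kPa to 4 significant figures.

ΔP ≈ 30.14 kPa

Hydraulic diameter D_h = 4A/P = D_o - D_i = 0.2235 - 0.1126 = 0.1109 m.
Re = ρVD_h/μ = 795.5·1.164·0.1109/0.00201 = 5.109e+04.
ε/D_h = 4.8e-05/0.1109 = 0.000433; Haaland gives 1/√f = -1.8 log₁₀[4.32e-05+0.000135] = 6.748, so f = 0.02196.
ΔP = f(L/D_h)(ρV²/2) = 0.02196·282.4/0.1109·538.9 = 3.014e+04 Pa.
ΔP = 30.14 kPa.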